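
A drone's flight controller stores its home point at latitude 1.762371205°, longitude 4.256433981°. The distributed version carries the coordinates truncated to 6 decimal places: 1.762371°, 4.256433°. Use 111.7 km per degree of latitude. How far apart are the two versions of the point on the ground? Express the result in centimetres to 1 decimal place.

11.2 centimetres

The latitude changed by +0.000000205° and the longitude by +0.000000981°.
North–south shift: 0.000000205 × 111700 = 0.0228985 m.
East–west at this latitude: 0.000000981° × 111700 × cos 1.76237° ≈ 0.000000981 × 111647 = 0.109526 m.
Distance: √(0.0228985² + 0.109526²) ≈ 0.111894 m.
That is 0.111894 m = 11.189 cm.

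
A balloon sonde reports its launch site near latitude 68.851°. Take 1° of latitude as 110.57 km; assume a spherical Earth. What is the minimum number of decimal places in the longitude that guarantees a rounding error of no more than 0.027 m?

6

At 68.851° one degree of longitude covers 110570 × cos 68.851° ≈ 110570 × 0.3608 ≈ 39893.1 m.
N decimal places → at most half a unit in the last place, 0.5 × 10⁻ᴺ° = 39893.1/2 × 10⁻ᴺ m.
Need 0.5 × 39893.1 × 10⁻ᴺ ≤ 0.027 → 10⁻ᴺ ≤ 1.354e-06, so N ≥ 5.87.
At 5 places the error can reach 0.199 m, but 6 places keeps it to 0.0199 m.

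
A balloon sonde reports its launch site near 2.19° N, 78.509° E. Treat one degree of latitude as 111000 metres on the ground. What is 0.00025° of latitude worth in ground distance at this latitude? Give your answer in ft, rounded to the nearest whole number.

91 ft

0.00025° × 111000 m/° = 27.75 m.
In feet: 27.75 m ÷ 0.3048 ≈ 91.043 ft.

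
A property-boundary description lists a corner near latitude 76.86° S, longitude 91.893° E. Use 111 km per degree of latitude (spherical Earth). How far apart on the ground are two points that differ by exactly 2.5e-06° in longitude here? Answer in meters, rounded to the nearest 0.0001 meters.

At 76.86° a degree of longitude is 111000 × cos 76.86° ≈ 25233.8 m, so 2.5e-06° corresponds to 0.0630844 m.

0.0631 meters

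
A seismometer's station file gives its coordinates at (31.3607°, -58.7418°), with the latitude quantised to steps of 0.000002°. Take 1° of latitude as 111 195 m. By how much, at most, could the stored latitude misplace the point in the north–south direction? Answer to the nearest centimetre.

11 centimetres

With a 0.000002° grid the true value lies within half a step, ±0.000002°/2 = ±1e-06°, of the stored one.
Along the meridian that is 1e-06° × 111195 m/° = 0.111195 m.
That is 0.111195 m = 11.119 cm.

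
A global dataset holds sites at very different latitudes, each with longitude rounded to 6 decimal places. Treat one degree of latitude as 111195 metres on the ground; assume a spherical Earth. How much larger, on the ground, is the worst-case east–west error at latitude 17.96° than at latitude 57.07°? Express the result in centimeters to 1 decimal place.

2.3 centimeters

Rounding to 6 decimal places leaves the longitude within ±5e-07° of the true value.
At 17.96°: 5e-07° × 111195 × cos 17.96° = 5e-07 × 111195 × 0.9513 ≈ 0.052888 m.
Error at 57.07° = 5e-07° × 111195 × cos 57.07° ≈ 0.055597 × 0.5436 = 0.030224 m.
So the lower-latitude error exceeds the higher by 0.052888 − 0.030224 = 0.022665 m.
That is 0.0226648 m = 2.2665 cm.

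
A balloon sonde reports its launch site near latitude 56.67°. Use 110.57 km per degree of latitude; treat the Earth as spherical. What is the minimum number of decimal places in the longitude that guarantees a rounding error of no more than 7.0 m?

At 56.67° one degree of longitude covers 110570 × cos 56.67° ≈ 110570 × 0.5495 ≈ 60753.8 m.
With N decimal places the half-ulp bound is 0.5·10⁻ᴺ°, or 0.5·10⁻ᴺ × 60753.8 m on the ground.
Setting 30376.9 × 10⁻ᴺ ≤ 7.0 gives 10ᴺ ≥ 4340, i.e. N ≥ 3.64.
At 3 places the error can reach 30.4 m, but 4 places keeps it to 3.04 m.

4 decimal places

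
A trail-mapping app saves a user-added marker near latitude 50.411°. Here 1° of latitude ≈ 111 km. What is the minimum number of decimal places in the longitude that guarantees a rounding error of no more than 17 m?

4

At 50.411° one degree of longitude covers 111000 × cos 50.411° ≈ 111000 × 0.6373 ≈ 70737.6 m.
With N decimal places the half-ulp bound is 0.5·10⁻ᴺ°, or 0.5·10⁻ᴺ × 70737.6 m on the ground.
Need 0.5 × 70737.6 × 10⁻ᴺ ≤ 17 → 10⁻ᴺ ≤ 4.806e-04, so N ≥ 3.32.
So 4 decimal places suffice (3.54 m); 3 would allow up to 35.4 m.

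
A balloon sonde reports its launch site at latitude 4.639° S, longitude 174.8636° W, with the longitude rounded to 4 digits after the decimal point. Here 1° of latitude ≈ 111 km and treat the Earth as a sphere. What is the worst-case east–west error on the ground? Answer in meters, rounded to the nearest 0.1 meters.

5.5 meters

Rounding to 4 decimal places leaves the longitude within ±5e-05° of the true value.
At latitude 4.639° a degree of longitude spans 111000 m × cos 4.639° = 111000 × 0.9967 ≈ 110636 m.
So at most 5e-05° × 110636 ≈ 5.53182 m east–west.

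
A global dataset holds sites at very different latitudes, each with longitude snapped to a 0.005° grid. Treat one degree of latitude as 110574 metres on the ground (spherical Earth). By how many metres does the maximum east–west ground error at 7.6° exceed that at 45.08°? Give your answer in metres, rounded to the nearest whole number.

With a 0.005° grid the true value lies within half a step, ±0.005°/2 = ±0.0025°, of the stored one.
Error at 7.6° = 0.0025° × 110574 × cos 7.6° ≈ 276.44 × 0.9912 = 274.01 m.
At 45.08°: 0.0025° × 110574 × cos 45.08° = 0.0025 × 110574 × 0.7061 ≈ 195.2 m.
Difference: 274.01 − 195.2 = 78.811 m.

79 metres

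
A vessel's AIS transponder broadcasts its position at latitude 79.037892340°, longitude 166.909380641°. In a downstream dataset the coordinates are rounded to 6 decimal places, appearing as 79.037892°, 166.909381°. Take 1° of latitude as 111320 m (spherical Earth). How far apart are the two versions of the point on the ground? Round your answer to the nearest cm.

4 cm

Δlat = 79.037892340 − 79.037892 = +0.000000340°; Δlon = 166.909380641 − 166.909381 = -0.000000359°.
N–S: 0.000000340° × 111320 m/° = 0.0378488 m.
East–west at this latitude: -0.000000359° × 111320 × cos 79.0379° ≈ -0.000000359 × 21168.6 = -0.00759952 m.
Combined displacement = (0.0378488² + 0.00759952²)^½ ≈ 0.0386042 m.
That is 0.0386042 m = 3.8604 cm.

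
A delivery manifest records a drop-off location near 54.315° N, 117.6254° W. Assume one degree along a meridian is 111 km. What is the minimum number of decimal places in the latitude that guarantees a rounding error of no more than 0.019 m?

One degree of latitude covers 111000 m.
Rounding to N decimal places gives at most 0.5 × 10⁻ᴺ degrees of error, i.e. 0.5 × 10⁻ᴺ × 111000 m.
Setting 55500 × 10⁻ᴺ ≤ 0.019 gives 10ᴺ ≥ 2.921e+06, i.e. N ≥ 6.47.
At 6 places the error can reach 0.0555 m, but 7 places keeps it to 0.00555 m.

7 decimal places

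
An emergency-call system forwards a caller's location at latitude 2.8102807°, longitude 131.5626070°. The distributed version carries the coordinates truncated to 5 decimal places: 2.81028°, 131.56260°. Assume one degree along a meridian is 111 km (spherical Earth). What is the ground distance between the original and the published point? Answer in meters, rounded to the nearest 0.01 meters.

0.78 meters

Δlat = 2.8102807 − 2.81028 = +0.0000007°; Δlon = 131.5626070 − 131.56260 = +0.0000070°.
N–S: 0.0000007° × 111000 m/° = 0.0777 m.
East–west at this latitude: 0.0000070° × 111000 × cos 2.81028° ≈ 0.0000070 × 110867 = 0.776066 m.
Hypotenuse of the two orthogonal shifts: √(0.0777² + 0.776066²) = 0.779946 m.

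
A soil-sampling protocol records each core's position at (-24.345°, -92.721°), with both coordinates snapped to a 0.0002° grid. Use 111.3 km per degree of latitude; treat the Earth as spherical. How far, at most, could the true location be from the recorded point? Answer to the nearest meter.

With a 0.0002° grid the true value lies within half a step, ±0.0002°/2 = ±0.0001°, of the stored one.
N–S: 0.0001° × 111300 m/° = 11.13 m.
E–W at 24.345°: 0.0001° × 111300 × cos 24.345° = 0.0001 × 111300 × 0.9111 ≈ 10.1403 m.
Combining orthogonally: (11.13² + 10.1403²)^½ ≈ 15.0567 m.

15 meters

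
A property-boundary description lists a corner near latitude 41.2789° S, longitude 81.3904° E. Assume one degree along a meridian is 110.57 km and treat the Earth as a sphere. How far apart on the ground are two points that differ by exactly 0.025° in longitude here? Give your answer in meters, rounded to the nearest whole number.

At 41.2789° a degree of longitude is 110570 × cos 41.2789° ≈ 83094.1 m, so 0.025° corresponds to 2077.35 m.

2077 meters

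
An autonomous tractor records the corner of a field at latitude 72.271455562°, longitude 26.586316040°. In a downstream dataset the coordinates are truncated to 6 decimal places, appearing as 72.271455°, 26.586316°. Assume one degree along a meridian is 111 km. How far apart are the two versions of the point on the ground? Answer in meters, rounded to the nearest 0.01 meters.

0.06 meters

Δlat = 72.271455562 − 72.271455 = +0.000000562°; Δlon = 26.586316040 − 26.586316 = +0.000000040°.
North–south shift: 0.000000562 × 111000 = 0.062382 m.
E–W at 72.2715°: 0.000000040° × 111000 × cos 72.2715° = 0.000000040 × 111000 × 0.3045 ≈ 0.00135201 m.
Combined displacement = (0.062382² + 0.00135201²)^½ ≈ 0.0623966 m.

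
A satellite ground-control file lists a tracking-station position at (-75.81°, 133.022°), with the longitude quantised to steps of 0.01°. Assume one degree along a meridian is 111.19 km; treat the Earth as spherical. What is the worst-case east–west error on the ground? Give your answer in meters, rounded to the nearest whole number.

With a 0.01° grid the true value lies within half a step, ±0.01°/2 = ±0.005°, of the stored one.
One degree of longitude at 75.81° is 111190 × cos 75.81° ≈ 111190 × 0.2451 = 27256.9 m.
So at most 0.005° × 27256.9 ≈ 136.285 m east–west.

136 meters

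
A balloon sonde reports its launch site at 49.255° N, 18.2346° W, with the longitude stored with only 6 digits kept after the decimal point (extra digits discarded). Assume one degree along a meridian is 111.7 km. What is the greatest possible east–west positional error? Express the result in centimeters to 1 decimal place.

Truncating at 6 decimal places can drop up to a full unit in the last place, so the longitude may be off by as much as 1e-06°.
One degree of longitude at 49.255° is 111700 × cos 49.255° ≈ 111700 × 0.6527 = 72905.9 m.
East–west error: 1e-06° × 72905.9 m/° ≈ 0.0729059 m.
That is 0.0729059 m = 7.2906 cm.

7.3 centimeters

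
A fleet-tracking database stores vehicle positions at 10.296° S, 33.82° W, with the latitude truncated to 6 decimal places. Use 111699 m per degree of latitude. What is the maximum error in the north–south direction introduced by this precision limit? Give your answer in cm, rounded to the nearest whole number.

Truncating at 6 decimal places can drop up to a full unit in the last place, so the latitude may be off by as much as 1e-06°.
So the N–S error is at most 1e-06 × 111699 = 0.111699 m.
That is 0.111699 m = 11.17 cm.

11 cm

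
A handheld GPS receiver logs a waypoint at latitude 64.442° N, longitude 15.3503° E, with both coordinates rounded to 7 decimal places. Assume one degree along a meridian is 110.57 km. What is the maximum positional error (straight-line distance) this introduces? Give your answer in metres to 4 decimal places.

0.0060 metres

Rounding to 7 decimal places leaves each coordinate within ±5e-08° of the true value.
Latitude error → 5e-08 × 110570 = 0.0055285 m along the meridian.
Longitude error → 5e-08 × 110570 × cos 64.442° = 5e-08 × 110570 × 0.4314 ≈ 0.00238513 m.
Worst case both components are at the extreme and orthogonal: √(0.0055285² + 0.00238513²) ≈ 0.00602106 m.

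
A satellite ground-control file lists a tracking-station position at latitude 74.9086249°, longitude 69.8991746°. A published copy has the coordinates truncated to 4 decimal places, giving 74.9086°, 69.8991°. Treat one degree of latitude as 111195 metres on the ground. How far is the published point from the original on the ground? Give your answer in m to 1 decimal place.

3.5 m

Δlat = 74.9086249 − 74.9086 = +0.0000249°; Δlon = 69.8991746 − 69.8991 = +0.0000746°.
N–S: 0.0000249° × 111195 m/° = 2.76876 m.
East–west at this latitude: 0.0000746° × 111195 × cos 74.9086° ≈ 0.0000746 × 28950.7 = 2.15972 m.
Hypotenuse of the two orthogonal shifts: √(2.76876² + 2.15972²) = 3.51147 m.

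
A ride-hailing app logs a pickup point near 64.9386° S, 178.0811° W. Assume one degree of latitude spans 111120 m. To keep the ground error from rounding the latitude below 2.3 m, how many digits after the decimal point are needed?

One degree of latitude covers 111120 m.
Rounding to N decimal places gives at most 0.5 × 10⁻ᴺ degrees of error, i.e. 0.5 × 10⁻ᴺ × 111120 m.
Setting 55560 × 10⁻ᴺ ≤ 2.3 gives 10ᴺ ≥ 2.416e+04, i.e. N ≥ 4.38.
N = 4 would give 5.56 m (too coarse); N = 5 gives 0.556 m ≤ 2.3 m.

5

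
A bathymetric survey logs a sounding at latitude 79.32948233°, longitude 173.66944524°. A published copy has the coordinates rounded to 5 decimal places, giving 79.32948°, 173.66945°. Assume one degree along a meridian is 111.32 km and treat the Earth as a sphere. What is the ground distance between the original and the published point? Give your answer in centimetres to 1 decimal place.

27.7 centimetres

The latitude changed by +0.00000233° and the longitude by -0.00000476°.
North–south shift: 0.00000233 × 111320 = 0.259376 m.
East–west at this latitude: -0.00000476° × 111320 × cos 79.3295° ≈ -0.00000476 × 20612.1 = -0.0981137 m.
Combined displacement = (0.259376² + 0.0981137²)^½ ≈ 0.277312 m.
That is 0.277312 m = 27.731 cm.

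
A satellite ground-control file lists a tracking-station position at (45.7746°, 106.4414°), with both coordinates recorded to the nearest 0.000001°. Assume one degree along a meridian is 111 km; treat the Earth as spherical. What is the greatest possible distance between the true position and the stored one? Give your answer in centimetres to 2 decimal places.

Rounding to 6 decimal places leaves each coordinate within ±5e-07° of the true value.
Latitude error → 5e-07 × 111000 = 0.0555 m along the meridian.
Longitude error → 5e-07 × 111000 × cos 45.7746° = 5e-07 × 111000 × 0.6975 ≈ 0.0387103 m.
The two errors are perpendicular, so the maximum displacement is √(0.0555² + 0.0387103²) ≈ 0.0676664 m.
That is 0.0676664 m = 6.7666 cm.

6.77 centimetres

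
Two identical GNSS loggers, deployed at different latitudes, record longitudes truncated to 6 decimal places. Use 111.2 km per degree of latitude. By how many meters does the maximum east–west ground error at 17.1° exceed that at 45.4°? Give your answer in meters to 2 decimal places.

Truncating at 6 decimal places can drop up to a full unit in the last place, so the longitude may be off by as much as 1e-06°.
At 17.1°: 1e-06° × 111200 × cos 17.1° = 1e-06 × 111200 × 0.9558 ≈ 0.10628 m.
Error at 45.4° = 1e-06° × 111200 × cos 45.4° ≈ 0.1112 × 0.7022 = 0.078079 m.
Difference: 0.10628 − 0.078079 = 0.028205 m.

0.03 meters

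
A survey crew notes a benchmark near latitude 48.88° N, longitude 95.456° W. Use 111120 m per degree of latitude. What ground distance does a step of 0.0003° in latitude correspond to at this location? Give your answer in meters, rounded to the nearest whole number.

33 meters

0.0003° × 111120 m/° = 33.336 m.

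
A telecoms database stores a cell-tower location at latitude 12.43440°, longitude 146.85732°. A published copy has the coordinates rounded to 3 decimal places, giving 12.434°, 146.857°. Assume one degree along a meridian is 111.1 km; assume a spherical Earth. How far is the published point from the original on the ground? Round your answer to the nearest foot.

The latitude changed by +0.00040° and the longitude by +0.00032°.
N–S: 0.00040° × 111100 m/° = 44.44 m.
East–west at this latitude: 0.00032° × 111100 × cos 12.434° ≈ 0.00032 × 108494 = 34.7181 m.
Distance: √(44.44² + 34.7181²) ≈ 56.3938 m.
Converting: 56.3938 m × 3.2808 ft/m ≈ 185.02 ft.

185 feet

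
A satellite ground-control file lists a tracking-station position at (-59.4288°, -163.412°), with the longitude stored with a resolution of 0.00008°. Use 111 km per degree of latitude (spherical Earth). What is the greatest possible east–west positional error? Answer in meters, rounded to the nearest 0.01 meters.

With a 0.00008° grid the true value lies within half a step, ±0.00008°/2 = ±4e-05°, of the stored one.
One degree of longitude at 59.4288° is 111000 × cos 59.4288° ≈ 111000 × 0.5086 = 56455.6 m.
East–west error: 4e-05° × 56455.6 m/° ≈ 2.25822 m.

2.26 meters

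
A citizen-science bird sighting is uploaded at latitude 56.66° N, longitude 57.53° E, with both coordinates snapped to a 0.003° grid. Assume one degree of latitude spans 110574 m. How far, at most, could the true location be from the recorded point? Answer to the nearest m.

189 m

With a 0.003° grid the true value lies within half a step, ±0.003°/2 = ±0.0015°, of the stored one.
N–S: 0.0015° × 110574 m/° = 165.861 m.
East–west component at 56.66°: 0.0015° × 110574 × cos 56.66° ≈ 0.0015 × 60772.2 ≈ 91.1582 m.
Worst case both components are at the extreme and orthogonal: √(165.861² + 91.1582²) ≈ 189.261 m.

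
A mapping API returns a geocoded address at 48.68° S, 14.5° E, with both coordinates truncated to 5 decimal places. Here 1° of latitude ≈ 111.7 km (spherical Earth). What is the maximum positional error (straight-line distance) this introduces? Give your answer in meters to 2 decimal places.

Truncating at 5 decimal places can drop up to a full unit in the last place, so each coordinate may be off by as much as 1e-05°.
Latitude error → 1e-05 × 111700 = 1.117 m along the meridian.
East–west component at 48.68°: 1e-05° × 111700 × cos 48.68° ≈ 1e-05 × 73751.5 ≈ 0.737515 m.
Worst case both components are at the extreme and orthogonal: √(1.117² + 0.737515²) ≈ 1.33851 m.

1.34 meters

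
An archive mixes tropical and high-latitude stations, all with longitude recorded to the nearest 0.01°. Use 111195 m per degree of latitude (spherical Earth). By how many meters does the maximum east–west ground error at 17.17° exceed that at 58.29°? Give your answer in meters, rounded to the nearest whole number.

Rounding to 2 decimal places leaves the longitude within ±0.005° of the true value.
Error at 17.17° = 0.005° × 111195 × cos 17.17° ≈ 555.98 × 0.9554 = 531.2 m.
At 58.29°: 0.005° × 111195 × cos 58.29° = 0.005 × 111195 × 0.5256 ≈ 292.23 m.
So the lower-latitude error exceeds the higher by 531.2 − 292.23 = 238.97 m.

239 meters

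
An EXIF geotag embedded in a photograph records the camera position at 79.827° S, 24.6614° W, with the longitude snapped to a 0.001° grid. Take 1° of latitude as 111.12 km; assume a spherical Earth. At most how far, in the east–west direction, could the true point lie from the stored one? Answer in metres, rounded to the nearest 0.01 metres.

With a 0.001° grid the true value lies within half a step, ±0.001°/2 = ±0.0005°, of the stored one.
One degree of longitude at 79.827° is 111120 × cos 79.827° ≈ 111120 × 0.1766 = 19626.1 m.
East–west error: 0.0005° × 19626.1 m/° ≈ 9.81306 m.

9.81 metres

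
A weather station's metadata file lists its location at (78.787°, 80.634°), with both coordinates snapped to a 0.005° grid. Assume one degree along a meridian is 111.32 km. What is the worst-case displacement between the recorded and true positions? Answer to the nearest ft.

930 ft

With a 0.005° grid the true value lies within half a step, ±0.005°/2 = ±0.0025°, of the stored one.
Latitude error → 0.0025 × 111320 = 278.3 m along the meridian.
E–W at 78.787°: 0.0025° × 111320 × cos 78.787° = 0.0025 × 111320 × 0.1945 ≈ 54.1174 m.
The two errors are perpendicular, so the maximum displacement is √(278.3² + 54.1174²) ≈ 283.513 m.
Converting: 283.513 m × 3.2808 ft/m ≈ 930.16 ft.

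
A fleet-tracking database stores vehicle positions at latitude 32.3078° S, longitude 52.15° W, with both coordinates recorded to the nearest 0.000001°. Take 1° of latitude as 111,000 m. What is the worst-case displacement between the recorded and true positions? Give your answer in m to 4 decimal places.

Rounding to 6 decimal places leaves each coordinate within ±5e-07° of the true value.
North–south component: 5e-07° × 111000 = 0.0555 m.
East–west component at 32.3078°: 5e-07° × 111000 × cos 32.3078° ≈ 5e-07 × 93816 ≈ 0.046908 m.
Worst case both components are at the extreme and orthogonal: √(0.0555² + 0.046908²) ≈ 0.0726678 m.

0.0727 m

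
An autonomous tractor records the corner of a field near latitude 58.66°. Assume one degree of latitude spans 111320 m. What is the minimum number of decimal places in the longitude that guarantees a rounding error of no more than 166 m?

3 decimal places

At 58.66° one degree of longitude covers 111320 × cos 58.66° ≈ 111320 × 0.5201 ≈ 57899.3 m.
With N decimal places the half-ulp bound is 0.5·10⁻ᴺ°, or 0.5·10⁻ᴺ × 57899.3 m on the ground.
Setting 28949.6 × 10⁻ᴺ ≤ 166 gives 10ᴺ ≥ 174.4, i.e. N ≥ 2.24.
So 3 decimal places suffice (28.9 m); 2 would allow up to 289 m.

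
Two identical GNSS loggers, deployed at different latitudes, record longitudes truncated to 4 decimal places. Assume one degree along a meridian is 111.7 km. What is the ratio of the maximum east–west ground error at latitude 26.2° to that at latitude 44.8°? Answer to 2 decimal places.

Truncating at 4 decimal places can drop up to a full unit in the last place, so the longitude may be off by as much as 0.0001°.
At 26.2°: 0.0001° × 111700 × cos 26.2° = 0.0001 × 111700 × 0.8973 ≈ 10.022 m.
At 44.8°: 0.0001° × 111700 × cos 44.8° = 0.0001 × 111700 × 0.7096 ≈ 7.9259 m.
The ratio reduces to cos 26.2° / cos 44.8° = 0.8973/0.7096 ≈ 1.2645.

1.26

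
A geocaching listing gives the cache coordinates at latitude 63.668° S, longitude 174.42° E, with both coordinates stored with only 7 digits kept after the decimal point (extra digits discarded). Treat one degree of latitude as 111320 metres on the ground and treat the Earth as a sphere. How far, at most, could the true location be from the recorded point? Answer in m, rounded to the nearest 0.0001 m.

Truncating at 7 decimal places can drop up to a full unit in the last place, so each coordinate may be off by as much as 1e-07°.
N–S: 1e-07° × 111320 m/° = 0.011132 m.
East–west component at 63.668°: 1e-07° × 111320 × cos 63.668° ≈ 1e-07 × 49378.4 ≈ 0.00493784 m.
Worst case both components are at the extreme and orthogonal: √(0.011132² + 0.00493784²) ≈ 0.012178 m.

0.0122 m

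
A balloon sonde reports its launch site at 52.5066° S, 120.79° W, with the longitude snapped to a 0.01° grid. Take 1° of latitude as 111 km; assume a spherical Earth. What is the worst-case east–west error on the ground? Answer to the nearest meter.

With a 0.01° grid the true value lies within half a step, ±0.01°/2 = ±0.005°, of the stored one.
At latitude 52.5066° a degree of longitude spans 111000 m × cos 52.5066° = 111000 × 0.6087 ≈ 67562.4 m.
So at most 0.005° × 67562.4 ≈ 337.812 m east–west.

338 meters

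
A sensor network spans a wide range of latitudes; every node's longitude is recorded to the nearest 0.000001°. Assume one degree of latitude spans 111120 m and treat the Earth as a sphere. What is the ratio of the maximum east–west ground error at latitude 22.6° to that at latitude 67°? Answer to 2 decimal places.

Rounding to 6 decimal places leaves the longitude within ±5e-07° of the true value.
Error at 22.6° = 5e-07° × 111120 × cos 22.6° ≈ 0.05556 × 0.9232 = 0.051294 m.
Error at 67° = 5e-07° × 111120 × cos 67° ≈ 0.05556 × 0.3907 = 0.021709 m.
The ratio reduces to cos 22.6° / cos 67° = 0.9232/0.3907 ≈ 2.3628.

2.36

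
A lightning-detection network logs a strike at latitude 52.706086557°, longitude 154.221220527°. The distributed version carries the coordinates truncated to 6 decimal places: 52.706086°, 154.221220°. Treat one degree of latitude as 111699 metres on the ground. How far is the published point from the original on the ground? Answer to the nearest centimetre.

7 centimetres

The latitude changed by +0.000000557° and the longitude by +0.000000527°.
North–south shift: 0.000000557 × 111699 = 0.0622163 m.
E–W at 52.7061°: 0.000000527° × 111699 × cos 52.7061° = 0.000000527 × 111699 × 0.6059 ≈ 0.0356668 m.
Combined displacement = (0.0622163² + 0.0356668²)^½ ≈ 0.0717147 m.
That is 0.0717147 m = 7.1715 cm.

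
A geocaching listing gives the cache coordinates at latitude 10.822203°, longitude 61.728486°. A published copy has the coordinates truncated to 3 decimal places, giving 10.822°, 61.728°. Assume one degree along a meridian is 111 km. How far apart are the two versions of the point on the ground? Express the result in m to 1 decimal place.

57.6 m

The latitude changed by +0.000203° and the longitude by +0.000486°.
N–S: 0.000203° × 111000 m/° = 22.533 m.
E–W at 10.822°: 0.000486° × 111000 × cos 10.822° = 0.000486 × 111000 × 0.9822 ≈ 52.9866 m.
Combined displacement = (22.533² + 52.9866²)^½ ≈ 57.5788 m.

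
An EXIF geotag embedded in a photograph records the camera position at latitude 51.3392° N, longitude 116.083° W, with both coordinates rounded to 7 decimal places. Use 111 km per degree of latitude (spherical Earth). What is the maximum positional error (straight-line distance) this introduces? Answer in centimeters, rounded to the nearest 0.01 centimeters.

Rounding to 7 decimal places leaves each coordinate within ±5e-08° of the true value.
Latitude error → 5e-08 × 111000 = 0.00555 m along the meridian.
East–west component at 51.3392°: 5e-08° × 111000 × cos 51.3392° ≈ 5e-08 × 69342.7 ≈ 0.00346713 m.
Combining orthogonally: (0.00555² + 0.00346713²)^½ ≈ 0.00654397 m.
That is 0.00654397 m = 0.6544 cm.

0.65 centimeters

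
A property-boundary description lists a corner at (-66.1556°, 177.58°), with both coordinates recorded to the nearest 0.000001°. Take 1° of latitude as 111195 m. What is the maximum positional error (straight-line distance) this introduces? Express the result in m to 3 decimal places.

Rounding to 6 decimal places leaves each coordinate within ±5e-07° of the true value.
Latitude error → 5e-07 × 111195 = 0.0555975 m along the meridian.
E–W at 66.1556°: 5e-07° × 111195 × cos 66.1556° = 5e-07 × 111195 × 0.4043 ≈ 0.0224755 m.
The two errors are perpendicular, so the maximum displacement is √(0.0555975² + 0.0224755²) ≈ 0.0599686 m.

0.060 m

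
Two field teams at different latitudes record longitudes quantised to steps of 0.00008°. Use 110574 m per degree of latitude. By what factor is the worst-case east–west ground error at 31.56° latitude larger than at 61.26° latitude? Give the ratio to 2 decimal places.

1.77

With a 0.00008° grid the true value lies within half a step, ±0.00008°/2 = ±4e-05°, of the stored one.
Error at 31.56° = 4e-05° × 110574 × cos 31.56° ≈ 4.423 × 0.8521 = 3.7688 m.
At 61.26°: 4e-05° × 110574 × cos 61.26° = 4e-05 × 110574 × 0.4808 ≈ 2.1267 m.
Ratio: 3.7688 / 2.1267 = cos 31.56° / cos 61.26° ≈ 1.7721.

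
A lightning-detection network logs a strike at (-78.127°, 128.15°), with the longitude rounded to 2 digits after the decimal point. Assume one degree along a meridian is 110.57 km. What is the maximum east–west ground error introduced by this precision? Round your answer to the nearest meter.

Rounding to 2 decimal places leaves the longitude within ±0.005° of the true value.
Parallels shrink by cos φ, so at 78.127° a degree of longitude is 110570 × 0.2057 ≈ 22749 m.
So at most 0.005° × 22749 ≈ 113.745 m east–west.

114 meters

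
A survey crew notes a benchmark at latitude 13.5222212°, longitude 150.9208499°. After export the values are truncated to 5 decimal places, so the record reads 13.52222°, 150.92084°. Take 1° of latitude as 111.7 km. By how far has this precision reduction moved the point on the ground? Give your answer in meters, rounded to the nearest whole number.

1 meters

The latitude changed by +0.0000012° and the longitude by +0.0000099°.
North–south shift: 0.0000012 × 111700 = 0.13404 m.
East–west at this latitude: 0.0000099° × 111700 × cos 13.5222° ≈ 0.0000099 × 108604 = 1.07518 m.
Distance: √(0.13404² + 1.07518²) ≈ 1.0835 m.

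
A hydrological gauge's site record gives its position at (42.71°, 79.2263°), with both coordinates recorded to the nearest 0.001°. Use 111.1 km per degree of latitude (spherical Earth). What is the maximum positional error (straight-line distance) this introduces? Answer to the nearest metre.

69 metres

Rounding to 3 decimal places leaves each coordinate within ±0.0005° of the true value.
North–south component: 0.0005° × 111100 = 55.55 m.
E–W at 42.71°: 0.0005° × 111100 × cos 42.71° = 0.0005 × 111100 × 0.7348 ≈ 40.8179 m.
The two errors are perpendicular, so the maximum displacement is √(55.55² + 40.8179²) ≈ 68.9341 m.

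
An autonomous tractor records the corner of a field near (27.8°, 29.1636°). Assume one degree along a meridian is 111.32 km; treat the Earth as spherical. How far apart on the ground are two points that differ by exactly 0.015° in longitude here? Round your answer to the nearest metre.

At 27.8° a degree of longitude is 111320 × cos 27.8° ≈ 98471.6 m, so 0.015° corresponds to 1477.07 m.

1477 metres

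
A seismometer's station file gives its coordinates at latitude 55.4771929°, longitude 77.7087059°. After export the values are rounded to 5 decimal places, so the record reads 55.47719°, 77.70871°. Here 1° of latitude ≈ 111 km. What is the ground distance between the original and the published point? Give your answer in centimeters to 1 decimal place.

41.2 centimeters

The latitude changed by +0.0000029° and the longitude by -0.0000041°.
N–S: 0.0000029° × 111000 m/° = 0.3219 m.
East–west at this latitude: -0.0000041° × 111000 × cos 55.4772° ≈ -0.0000041 × 62907.5 = -0.257921 m.
Distance: √(0.3219² + 0.257921²) ≈ 0.412484 m.
That is 0.412484 m = 41.248 cm.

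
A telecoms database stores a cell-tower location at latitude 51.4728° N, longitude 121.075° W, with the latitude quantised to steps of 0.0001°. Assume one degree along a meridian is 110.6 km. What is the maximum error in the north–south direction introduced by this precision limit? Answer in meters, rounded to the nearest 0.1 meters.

5.5 meters

With a 0.0001° grid the true value lies within half a step, ±0.0001°/2 = ±5e-05°, of the stored one.
Along the meridian that is 5e-05° × 110600 m/° = 5.53 m.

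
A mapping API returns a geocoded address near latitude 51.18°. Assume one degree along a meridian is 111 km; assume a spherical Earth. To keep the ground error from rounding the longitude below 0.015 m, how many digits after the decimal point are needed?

At 51.18° one degree of longitude covers 111000 × cos 51.18° ≈ 111000 × 0.6269 ≈ 69583.2 m.
Rounding to N decimal places gives at most 0.5 × 10⁻ᴺ degrees of error, i.e. 0.5 × 10⁻ᴺ × 69583.2 m.
Setting 34791.6 × 10⁻ᴺ ≤ 0.015 gives 10ᴺ ≥ 2.319e+06, i.e. N ≥ 6.37.
So 7 decimal places suffice (0.00348 m); 6 would allow up to 0.0348 m.

7 decimal places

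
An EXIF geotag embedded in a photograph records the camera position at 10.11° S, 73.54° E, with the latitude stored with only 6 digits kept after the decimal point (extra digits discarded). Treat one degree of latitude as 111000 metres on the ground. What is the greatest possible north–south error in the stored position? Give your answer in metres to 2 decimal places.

Truncating at 6 decimal places can drop up to a full unit in the last place, so the latitude may be off by as much as 1e-06°.
Along the meridian that is 1e-06° × 111000 m/° = 0.111 m.

0.11 metres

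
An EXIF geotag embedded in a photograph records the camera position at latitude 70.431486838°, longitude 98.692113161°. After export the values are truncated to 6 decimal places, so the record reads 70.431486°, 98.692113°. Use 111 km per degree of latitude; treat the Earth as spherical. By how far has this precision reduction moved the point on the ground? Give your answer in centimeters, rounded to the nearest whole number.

Δlat = 70.431486838 − 70.431486 = +0.000000838°; Δlon = 98.692113161 − 98.692113 = +0.000000161°.
N–S: 0.000000838° × 111000 m/° = 0.093018 m.
East–west at this latitude: 0.000000161° × 111000 × cos 70.4315° ≈ 0.000000161 × 37177.7 = 0.0059856 m.
Hypotenuse of the two orthogonal shifts: √(0.093018² + 0.0059856²) = 0.0932104 m.
That is 0.0932104 m = 9.321 cm.

9 centimeters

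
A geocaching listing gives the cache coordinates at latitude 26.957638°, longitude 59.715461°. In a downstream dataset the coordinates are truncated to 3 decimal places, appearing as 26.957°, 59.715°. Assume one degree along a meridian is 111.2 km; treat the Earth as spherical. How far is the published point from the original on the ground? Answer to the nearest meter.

The latitude changed by +0.000638° and the longitude by +0.000461°.
North–south shift: 0.000638 × 111200 = 70.9456 m.
E–W at 26.957°: 0.000461° × 111200 × cos 26.957° = 0.000461 × 111200 × 0.8913 ≈ 45.6933 m.
Hypotenuse of the two orthogonal shifts: √(70.9456² + 45.6933²) = 84.3869 m.

84 meters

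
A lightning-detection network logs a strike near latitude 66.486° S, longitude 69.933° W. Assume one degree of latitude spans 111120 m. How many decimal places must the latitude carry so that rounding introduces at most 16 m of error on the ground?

4

One degree of latitude covers 111120 m.
N decimal places → at most half a unit in the last place, 0.5 × 10⁻ᴺ° = 111120/2 × 10⁻ᴺ m.
Need 0.5 × 111120 × 10⁻ᴺ ≤ 16 → 10⁻ᴺ ≤ 2.880e-04, so N ≥ 3.54.
At 3 places the error can reach 55.6 m, but 4 places keeps it to 5.56 m.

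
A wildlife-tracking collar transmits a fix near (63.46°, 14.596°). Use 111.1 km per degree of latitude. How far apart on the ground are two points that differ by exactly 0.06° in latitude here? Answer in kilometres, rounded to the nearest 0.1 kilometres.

6.7 kilometres

0.06° × 111100 m/° = 6666 m.
That is 6666 m = 6.666 km.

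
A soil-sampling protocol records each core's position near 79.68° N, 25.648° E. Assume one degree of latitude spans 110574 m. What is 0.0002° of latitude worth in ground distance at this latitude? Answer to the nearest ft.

73 ft

Along a meridian 0.0002° is 0.0002 × 110574 = 22.1148 m.
Converting: 22.1148 m × 3.2808 ft/m ≈ 72.555 ft.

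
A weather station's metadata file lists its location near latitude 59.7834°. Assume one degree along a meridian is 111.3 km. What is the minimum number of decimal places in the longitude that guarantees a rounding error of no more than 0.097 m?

6 decimal places

At 59.7834° one degree of longitude covers 111300 × cos 59.7834° ≈ 111300 × 0.5033 ≈ 56014 m.
With N decimal places the half-ulp bound is 0.5·10⁻ᴺ°, or 0.5·10⁻ᴺ × 56014 m on the ground.
Setting 28007 × 10⁻ᴺ ≤ 0.097 gives 10ᴺ ≥ 2.887e+05, i.e. N ≥ 5.46.
At 5 places the error can reach 0.28 m, but 6 places keeps it to 0.028 m.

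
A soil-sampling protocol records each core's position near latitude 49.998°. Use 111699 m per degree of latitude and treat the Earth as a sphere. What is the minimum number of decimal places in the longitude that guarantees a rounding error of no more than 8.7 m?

4

At 49.998° one degree of longitude covers 111699 × cos 49.998° ≈ 111699 × 0.6428 ≈ 71801.7 m.
With N decimal places the half-ulp bound is 0.5·10⁻ᴺ°, or 0.5·10⁻ᴺ × 71801.7 m on the ground.
Setting 35900.9 × 10⁻ᴺ ≤ 8.7 gives 10ᴺ ≥ 4127, i.e. N ≥ 3.62.
N = 3 would give 35.9 m (too coarse); N = 4 gives 3.59 m ≤ 8.7 m.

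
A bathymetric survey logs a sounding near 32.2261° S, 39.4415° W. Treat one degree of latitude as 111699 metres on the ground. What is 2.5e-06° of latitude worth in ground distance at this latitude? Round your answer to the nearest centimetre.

2.5e-06° × 111699 m/° = 0.279247 m.
That is 0.279247 m = 27.925 cm.

28 centimetres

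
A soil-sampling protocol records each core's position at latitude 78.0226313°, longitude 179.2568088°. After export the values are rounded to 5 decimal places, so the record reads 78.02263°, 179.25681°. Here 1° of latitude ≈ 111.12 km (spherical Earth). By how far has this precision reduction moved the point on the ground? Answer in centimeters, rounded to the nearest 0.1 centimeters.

Δlat = 78.0226313 − 78.02263 = +0.0000013°; Δlon = 179.2568088 − 179.25681 = -0.0000012°.
N–S: 0.0000013° × 111120 m/° = 0.144456 m.
E–W at 78.0226°: -0.0000012° × 111120 × cos 78.0226° = -0.0000012 × 111120 × 0.2075 ≈ -0.0276723 m.
Hypotenuse of the two orthogonal shifts: √(0.144456² + 0.0276723²) = 0.147083 m.
That is 0.147083 m = 14.708 cm.

14.7 centimeters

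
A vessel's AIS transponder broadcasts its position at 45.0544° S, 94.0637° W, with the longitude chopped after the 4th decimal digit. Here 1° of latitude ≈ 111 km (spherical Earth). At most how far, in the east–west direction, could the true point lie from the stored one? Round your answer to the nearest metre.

8 metres

Truncating at 4 decimal places can drop up to a full unit in the last place, so the longitude may be off by as much as 0.0001°.
Parallels shrink by cos φ, so at 45.0544° a degree of longitude is 111000 × 0.7064 ≈ 78414.3 m.
So at most 0.0001° × 78414.3 ≈ 7.84143 m east–west.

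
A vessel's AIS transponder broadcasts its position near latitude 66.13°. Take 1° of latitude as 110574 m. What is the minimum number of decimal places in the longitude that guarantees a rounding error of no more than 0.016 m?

At 66.13° one degree of longitude covers 110574 × cos 66.13° ≈ 110574 × 0.4047 ≈ 44745.2 m.
With N decimal places the half-ulp bound is 0.5·10⁻ᴺ°, or 0.5·10⁻ᴺ × 44745.2 m on the ground.
Need 0.5 × 44745.2 × 10⁻ᴺ ≤ 0.016 → 10⁻ᴺ ≤ 7.152e-07, so N ≥ 6.15.
N = 6 would give 0.0224 m (too coarse); N = 7 gives 0.00224 m ≤ 0.016 m.

7 decimal places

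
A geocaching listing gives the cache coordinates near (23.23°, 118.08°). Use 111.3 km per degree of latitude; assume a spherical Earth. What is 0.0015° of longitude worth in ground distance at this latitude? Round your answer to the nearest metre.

One degree of longitude here spans 111300 × cos 23.23° = 111300 × 0.9189 ≈ 102277 m; 0.0015° of that is 153.415 m.

153 metres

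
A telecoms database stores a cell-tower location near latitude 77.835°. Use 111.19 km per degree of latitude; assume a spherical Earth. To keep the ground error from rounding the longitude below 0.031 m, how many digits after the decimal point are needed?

6

At 77.835° one degree of longitude covers 111190 × cos 77.835° ≈ 111190 × 0.2107 ≈ 23430.8 m.
Rounding to N decimal places gives at most 0.5 × 10⁻ᴺ degrees of error, i.e. 0.5 × 10⁻ᴺ × 23430.8 m.
Setting 11715.4 × 10⁻ᴺ ≤ 0.031 gives 10ᴺ ≥ 3.779e+05, i.e. N ≥ 5.58.
So 6 decimal places suffice (0.0117 m); 5 would allow up to 0.117 m.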